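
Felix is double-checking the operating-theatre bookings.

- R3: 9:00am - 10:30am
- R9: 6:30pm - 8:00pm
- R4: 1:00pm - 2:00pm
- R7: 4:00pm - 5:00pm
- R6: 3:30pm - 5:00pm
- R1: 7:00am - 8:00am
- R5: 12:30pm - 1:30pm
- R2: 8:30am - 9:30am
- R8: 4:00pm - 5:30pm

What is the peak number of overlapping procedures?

3

Sort all start/end points and keep a running count:
7:00am start R1 → 1
8:00am end R1 → 0
8:30am start R2 → 1
9:00am start R3 → 2
9:30am end R2 → 1
10:30am end R3 → 0
12:30pm start R5 → 1
1:00pm start R4 → 2
1:30pm end R5 → 1
2:00pm end R4 → 0
3:30pm start R6 → 1
4:00pm start R7 → 2
4:00pm start R8 → 3
5:00pm end R6 → 2
5:00pm end R7 → 1
5:30pm end R8 → 0
6:30pm start R9 → 1
8:00pm end R9 → 0
Peak is 3, at 4:00pm (R6, R7, R8).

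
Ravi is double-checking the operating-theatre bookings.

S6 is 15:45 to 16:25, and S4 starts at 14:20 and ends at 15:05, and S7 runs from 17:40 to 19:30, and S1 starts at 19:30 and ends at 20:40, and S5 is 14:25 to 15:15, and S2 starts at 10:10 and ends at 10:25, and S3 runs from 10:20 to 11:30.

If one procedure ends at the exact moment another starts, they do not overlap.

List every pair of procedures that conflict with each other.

Two intervals overlap when each starts before the other ends.
Sorted by start: S2, S3, S4, S5, S6, S7, S1.
S3 starts before S2 ends → S2 and S3 overlap.
S4 starts after S2 ends, so nothing later overlaps S2 either.
S4 starts after S3 ends, so nothing later overlaps S3 either.
S5 starts before S4 ends → S4 and S5 overlap.
S6 starts after S4 ends, so nothing later overlaps S4 either.
S6 starts after S5 ends, so nothing later overlaps S5 either.
S7 starts after S6 ends, so nothing later overlaps S6 either.
S1 starts exactly when S7 ends (back-to-back, no overlap).

S2 & S3, S4 & S5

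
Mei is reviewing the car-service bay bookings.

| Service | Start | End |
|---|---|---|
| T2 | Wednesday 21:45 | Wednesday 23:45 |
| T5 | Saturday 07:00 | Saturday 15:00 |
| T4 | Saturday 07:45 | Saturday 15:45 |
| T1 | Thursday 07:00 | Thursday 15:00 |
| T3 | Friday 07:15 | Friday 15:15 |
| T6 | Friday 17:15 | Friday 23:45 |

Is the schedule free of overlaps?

Sorted by start: T2, T1, T3, T6, T5, T4.
T1 starts after T2 ends; T2 is clear from here.
T3 starts after T1 ends; T1 is clear from here.
T6 starts after T3 ends; T3 is clear from here.
T5 starts after T6 ends; T6 is clear from here.
T4 starts before T5 ends → T5 and T4 overlap.
That's a conflict, so the schedule is not conflict-free.

No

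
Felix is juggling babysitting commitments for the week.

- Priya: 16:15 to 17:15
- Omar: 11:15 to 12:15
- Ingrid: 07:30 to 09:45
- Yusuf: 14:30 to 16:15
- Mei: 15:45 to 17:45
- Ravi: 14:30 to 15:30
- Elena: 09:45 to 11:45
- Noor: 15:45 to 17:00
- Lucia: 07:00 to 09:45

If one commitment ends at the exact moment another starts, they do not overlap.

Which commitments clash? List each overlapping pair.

Elena & Omar, Ingrid & Lucia, Mei & Noor, Mei & Priya, Mei & Yusuf, Noor & Priya, Noor & Yusuf, Ravi & Yusuf

Sorted by start: Lucia, Ingrid, Elena, Omar, Ravi, Yusuf, Mei, Noor, Priya.
Ingrid starts before Lucia ends → Lucia and Ingrid overlap.
Elena starts exactly when Lucia ends (back-to-back, no overlap); Lucia is clear from here.
Elena starts exactly when Ingrid ends (back-to-back, no overlap); Ingrid is clear from here.
Omar starts before Elena ends → Elena and Omar overlap.
Ravi starts after Elena ends; Elena is clear from here.
Ravi starts after Omar ends; Omar is clear from here.
Yusuf starts before Ravi ends → Ravi and Yusuf overlap.
Mei starts after Ravi ends; Ravi is clear from here.
Mei starts before Yusuf ends → Yusuf and Mei overlap.
Noor starts before Yusuf ends → Yusuf and Noor overlap.
Priya starts exactly when Yusuf ends (back-to-back, no overlap).
Noor starts before Mei ends → Mei and Noor overlap.
Priya starts before Mei ends → Mei and Priya overlap.
Priya starts before Noor ends → Noor and Priya overlap.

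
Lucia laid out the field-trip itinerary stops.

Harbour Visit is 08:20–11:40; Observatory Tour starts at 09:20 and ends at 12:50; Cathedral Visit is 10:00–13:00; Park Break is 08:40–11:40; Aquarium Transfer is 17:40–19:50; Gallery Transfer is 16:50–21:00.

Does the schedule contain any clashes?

Sorted by start: Harbour Visit, Park Break, Observatory Tour, Cathedral Visit, Gallery Transfer, Aquarium Transfer.
Park Break starts before Harbour Visit ends → Harbour Visit and Park Break overlap.
That's a conflict, so the schedule is not conflict-free.

Yes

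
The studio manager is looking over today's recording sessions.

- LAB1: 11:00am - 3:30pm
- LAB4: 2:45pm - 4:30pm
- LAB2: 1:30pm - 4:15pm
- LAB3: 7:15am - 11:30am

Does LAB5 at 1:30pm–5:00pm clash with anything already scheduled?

Yes — it overlaps LAB1, LAB2, LAB4

LAB3: ends 11:30am at or before LAB5 starts 1:30pm → clear.
LAB1: starts 11:00am before LAB5 ends 5:00pm, and ends 3:30pm after LAB5 starts 1:30pm → overlap.
LAB2: starts 1:30pm before LAB5 ends 5:00pm, and ends 4:15pm after LAB5 starts 1:30pm → overlap.
LAB4: starts 2:45pm before LAB5 ends 5:00pm, and ends 4:30pm after LAB5 starts 1:30pm → overlap.
LAB5 overlaps LAB1, LAB2, LAB4.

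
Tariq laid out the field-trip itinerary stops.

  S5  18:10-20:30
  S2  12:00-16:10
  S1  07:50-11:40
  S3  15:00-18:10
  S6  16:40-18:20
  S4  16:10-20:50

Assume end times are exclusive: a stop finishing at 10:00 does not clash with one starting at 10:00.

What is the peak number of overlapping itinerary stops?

Walk through starts and ends in time order (an end at T is processed before a start at T):
07:50 start S1 → 1
11:40 end S1 → 0
12:00 start S2 → 1
15:00 start S3 → 2
16:10 end S2 → 1
16:10 start S4 → 2
16:40 start S6 → 3
18:10 end S3 → 2
18:10 start S5 → 3
18:20 end S6 → 2
20:30 end S5 → 1
20:50 end S4 → 0
Peak is 3, at 16:40 (S3, S4, S6).

3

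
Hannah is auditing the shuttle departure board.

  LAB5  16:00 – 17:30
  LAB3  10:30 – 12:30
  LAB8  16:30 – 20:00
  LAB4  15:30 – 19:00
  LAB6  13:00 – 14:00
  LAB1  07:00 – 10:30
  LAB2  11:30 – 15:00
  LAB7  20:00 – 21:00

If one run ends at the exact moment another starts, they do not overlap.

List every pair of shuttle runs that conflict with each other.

LAB2 & LAB3, LAB2 & LAB6, LAB4 & LAB5, LAB4 & LAB8, LAB5 & LAB8

Sorted by start: LAB1, LAB3, LAB2, LAB6, LAB4, LAB5, LAB8, LAB7.
LAB3 starts exactly when LAB1 ends (back-to-back, no overlap), so LAB1 has no further overlaps.
LAB2 starts before LAB3 ends → LAB3 and LAB2 overlap.
LAB6 starts after LAB3 ends, so LAB3 has no further overlaps.
LAB6 starts before LAB2 ends → LAB2 and LAB6 overlap.
LAB4 starts after LAB2 ends, so LAB2 has no further overlaps.
LAB4 starts after LAB6 ends, so LAB6 has no further overlaps.
LAB5 starts before LAB4 ends → LAB4 and LAB5 overlap.
LAB8 starts before LAB4 ends → LAB4 and LAB8 overlap.
LAB7 starts after LAB4 ends.
LAB8 starts before LAB5 ends → LAB5 and LAB8 overlap.
LAB7 starts after LAB5 ends.
LAB7 starts exactly when LAB8 ends (back-to-back, no overlap).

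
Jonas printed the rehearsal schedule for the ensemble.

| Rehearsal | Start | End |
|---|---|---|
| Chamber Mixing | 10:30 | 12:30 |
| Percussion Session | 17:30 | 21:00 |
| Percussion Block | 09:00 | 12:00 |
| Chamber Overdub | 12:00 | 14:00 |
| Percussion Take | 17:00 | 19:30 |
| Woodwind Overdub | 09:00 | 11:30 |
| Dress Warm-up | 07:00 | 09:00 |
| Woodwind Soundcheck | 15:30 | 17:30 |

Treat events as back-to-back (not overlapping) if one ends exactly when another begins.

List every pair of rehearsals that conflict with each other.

Check each pair: they overlap iff neither finishes before the other starts.
Sorted by start: Dress Warm-up, Percussion Block, Woodwind Overdub, Chamber Mixing, Chamber Overdub, Woodwind Soundcheck, Percussion Take, Percussion Session.
Percussion Block starts exactly when Dress Warm-up ends (back-to-back, no overlap); Dress Warm-up is clear from here.
Woodwind Overdub starts before Percussion Block ends → Percussion Block and Woodwind Overdub overlap.
Chamber Mixing starts before Percussion Block ends → Percussion Block and Chamber Mixing overlap.
Chamber Overdub starts exactly when Percussion Block ends (back-to-back, no overlap); Percussion Block is clear from here.
Chamber Mixing starts before Woodwind Overdub ends → Woodwind Overdub and Chamber Mixing overlap.
Chamber Overdub starts after Woodwind Overdub ends; Woodwind Overdub is clear from here.
Chamber Overdub starts before Chamber Mixing ends → Chamber Mixing and Chamber Overdub overlap.
Woodwind Soundcheck starts after Chamber Mixing ends; Chamber Mixing is clear from here.
Woodwind Soundcheck starts after Chamber Overdub ends; Chamber Overdub is clear from here.
Percussion Take starts before Woodwind Soundcheck ends → Woodwind Soundcheck and Percussion Take overlap.
Percussion Session starts exactly when Woodwind Soundcheck ends (back-to-back, no overlap).
Percussion Session starts before Percussion Take ends → Percussion Take and Percussion Session overlap.

Chamber Mixing & Chamber Overdub, Chamber Mixing & Percussion Block, Chamber Mixing & Woodwind Overdub, Percussion Block & Woodwind Overdub, Percussion Session & Percussion Take, Percussion Take & Woodwind Soundcheck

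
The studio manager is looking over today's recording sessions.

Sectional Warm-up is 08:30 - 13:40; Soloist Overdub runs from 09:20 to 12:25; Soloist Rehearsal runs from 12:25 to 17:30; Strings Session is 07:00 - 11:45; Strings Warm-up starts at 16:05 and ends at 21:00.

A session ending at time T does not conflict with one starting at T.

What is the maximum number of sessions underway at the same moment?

3

Sort all start/end points and keep a running count:
07:00 start Strings Session → 1
08:30 start Sectional Warm-up → 2
09:20 start Soloist Overdub → 3
11:45 end Strings Session → 2
12:25 end Soloist Overdub → 1
12:25 start Soloist Rehearsal → 2
13:40 end Sectional Warm-up → 1
16:05 start Strings Warm-up → 2
17:30 end Soloist Rehearsal → 1
21:00 end Strings Warm-up → 0
Peak is 3, at 09:20 (Sectional Warm-up, Soloist Overdub, Strings Session).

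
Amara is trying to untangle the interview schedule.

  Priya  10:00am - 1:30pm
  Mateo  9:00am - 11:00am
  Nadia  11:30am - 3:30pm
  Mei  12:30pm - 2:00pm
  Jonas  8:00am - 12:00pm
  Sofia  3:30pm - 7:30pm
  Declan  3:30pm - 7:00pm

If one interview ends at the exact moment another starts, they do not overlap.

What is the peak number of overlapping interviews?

Sort all start/end points and keep a running count:
8:00am start Jonas → 1
9:00am start Mateo → 2
10:00am start Priya → 3
11:00am end Mateo → 2
11:30am start Nadia → 3
12:00pm end Jonas → 2
12:30pm start Mei → 3
1:30pm end Priya → 2
2:00pm end Mei → 1
3:30pm end Nadia → 0
3:30pm start Declan → 1
3:30pm start Sofia → 2
7:00pm end Declan → 1
7:30pm end Sofia → 0
Peak is 3, at 10:00am (Jonas, Mateo, Priya).

3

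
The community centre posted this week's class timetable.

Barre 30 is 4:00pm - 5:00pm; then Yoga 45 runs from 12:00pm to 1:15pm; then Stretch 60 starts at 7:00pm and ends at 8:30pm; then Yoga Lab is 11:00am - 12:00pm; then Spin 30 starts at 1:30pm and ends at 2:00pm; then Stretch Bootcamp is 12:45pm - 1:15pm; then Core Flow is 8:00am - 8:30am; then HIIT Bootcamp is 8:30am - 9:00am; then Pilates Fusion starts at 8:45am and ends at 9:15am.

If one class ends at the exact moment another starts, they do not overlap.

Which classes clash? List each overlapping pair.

HIIT Bootcamp & Pilates Fusion, Stretch Bootcamp & Yoga 45

Sorted by start: Core Flow, HIIT Bootcamp, Pilates Fusion, Yoga Lab, Yoga 45, Stretch Bootcamp, Spin 30, Barre 30, Stretch 60.
HIIT Bootcamp starts exactly when Core Flow ends (back-to-back, no overlap), so Core Flow has no further overlaps.
Pilates Fusion starts before HIIT Bootcamp ends → HIIT Bootcamp and Pilates Fusion overlap.
Yoga Lab starts after HIIT Bootcamp ends, so HIIT Bootcamp has no further overlaps.
Yoga Lab starts after Pilates Fusion ends, so Pilates Fusion has no further overlaps.
Yoga 45 starts exactly when Yoga Lab ends (back-to-back, no overlap), so Yoga Lab has no further overlaps.
Stretch Bootcamp starts before Yoga 45 ends → Yoga 45 and Stretch Bootcamp overlap.
Spin 30 starts after Yoga 45 ends, so Yoga 45 has no further overlaps.
Spin 30 starts after Stretch Bootcamp ends, so Stretch Bootcamp has no further overlaps.
Barre 30 starts after Spin 30 ends, so Spin 30 has no further overlaps.
Stretch 60 starts after Barre 30 ends.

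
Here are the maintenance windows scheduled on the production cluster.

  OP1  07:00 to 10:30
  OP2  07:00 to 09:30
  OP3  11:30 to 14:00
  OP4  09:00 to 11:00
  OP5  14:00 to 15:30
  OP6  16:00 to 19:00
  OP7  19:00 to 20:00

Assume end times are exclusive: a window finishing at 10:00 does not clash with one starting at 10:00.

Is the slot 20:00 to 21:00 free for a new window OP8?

OP1: ends 10:30 at or before OP8 starts 20:00 → clear.
OP2: ends 09:30 at or before OP8 starts 20:00 → clear.
OP4: ends 11:00 at or before OP8 starts 20:00 → clear.
OP3: ends 14:00 at or before OP8 starts 20:00 → clear.
OP5: ends 15:30 at or before OP8 starts 20:00 → clear.
OP6: ends 19:00 at or before OP8 starts 20:00 → clear.
OP7: ends 20:00 at or before OP8 starts 20:00 → clear.

Yes — the slot is free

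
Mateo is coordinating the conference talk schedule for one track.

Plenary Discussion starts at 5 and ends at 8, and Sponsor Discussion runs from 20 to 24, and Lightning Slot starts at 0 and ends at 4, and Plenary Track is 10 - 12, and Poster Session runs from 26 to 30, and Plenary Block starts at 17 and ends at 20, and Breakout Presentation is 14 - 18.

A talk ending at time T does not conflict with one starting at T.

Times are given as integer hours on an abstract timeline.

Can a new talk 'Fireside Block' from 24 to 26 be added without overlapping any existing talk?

Lightning Slot: ends 4 at or before Fireside Block starts 24 → clear.
Plenary Discussion: ends 8 at or before Fireside Block starts 24 → clear.
Plenary Track: ends 12 at or before Fireside Block starts 24 → clear.
Breakout Presentation: ends 18 at or before Fireside Block starts 24 → clear.
Plenary Block: ends 20 at or before Fireside Block starts 24 → clear.
Sponsor Discussion: ends 24 at or before Fireside Block starts 24 → clear.
Poster Session: starts 26 at or after Fireside Block ends 26 → clear.

Yes — the slot is free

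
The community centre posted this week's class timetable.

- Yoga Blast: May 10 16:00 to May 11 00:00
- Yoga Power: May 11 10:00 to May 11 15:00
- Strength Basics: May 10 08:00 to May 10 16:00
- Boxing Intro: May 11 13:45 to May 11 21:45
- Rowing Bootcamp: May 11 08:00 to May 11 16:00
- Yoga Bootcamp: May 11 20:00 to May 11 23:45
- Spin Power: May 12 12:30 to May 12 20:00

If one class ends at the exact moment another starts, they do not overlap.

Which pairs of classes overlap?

Boxing Intro & Rowing Bootcamp, Boxing Intro & Yoga Bootcamp, Boxing Intro & Yoga Power, Rowing Bootcamp & Yoga Power

Sorted by start: Strength Basics, Yoga Blast, Rowing Bootcamp, Yoga Power, Boxing Intro, Yoga Bootcamp, Spin Power.
Yoga Blast starts exactly when Strength Basics ends (back-to-back, no overlap), so Strength Basics has no further overlaps.
Rowing Bootcamp starts after Yoga Blast ends, so Yoga Blast has no further overlaps.
Yoga Power starts before Rowing Bootcamp ends → Rowing Bootcamp and Yoga Power overlap.
Boxing Intro starts before Rowing Bootcamp ends → Rowing Bootcamp and Boxing Intro overlap.
Yoga Bootcamp starts after Rowing Bootcamp ends, so Rowing Bootcamp has no further overlaps.
Boxing Intro starts before Yoga Power ends → Yoga Power and Boxing Intro overlap.
Yoga Bootcamp starts after Yoga Power ends, so Yoga Power has no further overlaps.
Yoga Bootcamp starts before Boxing Intro ends → Boxing Intro and Yoga Bootcamp overlap.
Spin Power starts after Boxing Intro ends.
Spin Power starts after Yoga Bootcamp ends.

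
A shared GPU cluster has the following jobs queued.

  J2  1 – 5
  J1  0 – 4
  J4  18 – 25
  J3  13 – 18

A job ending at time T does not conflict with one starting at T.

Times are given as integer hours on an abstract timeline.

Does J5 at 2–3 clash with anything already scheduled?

J1: starts 0 before J5 ends 3, and ends 4 after J5 starts 2 → overlap.
J2: starts 1 before J5 ends 3, and ends 5 after J5 starts 2 → overlap.
J3: starts 13 at or after J5 ends 3 → clear.
J4: starts 18 at or after J5 ends 3 → clear.
J5 overlaps J1, J2.

Yes — it overlaps J1, J2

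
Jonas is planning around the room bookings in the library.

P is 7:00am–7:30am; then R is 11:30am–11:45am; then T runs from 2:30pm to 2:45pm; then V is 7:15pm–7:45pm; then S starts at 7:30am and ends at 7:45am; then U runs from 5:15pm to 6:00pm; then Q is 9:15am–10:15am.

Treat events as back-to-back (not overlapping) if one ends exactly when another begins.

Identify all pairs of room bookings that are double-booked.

Sorted by start: P, S, Q, R, T, U, V.
S starts exactly when P ends (back-to-back, no overlap), so nothing later overlaps P either.
Q starts after S ends, so nothing later overlaps S either.
R starts after Q ends, so nothing later overlaps Q either.
T starts after R ends, so nothing later overlaps R either.
U starts after T ends, so nothing later overlaps T either.
V starts after U ends.

no overlapping pairs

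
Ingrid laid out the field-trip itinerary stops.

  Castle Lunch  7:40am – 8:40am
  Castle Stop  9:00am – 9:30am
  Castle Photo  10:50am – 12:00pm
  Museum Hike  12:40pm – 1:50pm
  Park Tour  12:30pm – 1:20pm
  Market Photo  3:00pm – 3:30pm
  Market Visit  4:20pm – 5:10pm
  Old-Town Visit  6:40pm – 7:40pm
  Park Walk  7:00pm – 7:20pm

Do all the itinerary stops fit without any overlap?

Two intervals overlap when each starts before the other ends.
Sorted by start: Castle Lunch, Castle Stop, Castle Photo, Park Tour, Museum Hike, Market Photo, Market Visit, Old-Town Visit, Park Walk.
Castle Stop starts after Castle Lunch ends; Castle Lunch is clear from here.
Castle Photo starts after Castle Stop ends; Castle Stop is clear from here.
Park Tour starts after Castle Photo ends; Castle Photo is clear from here.
Museum Hike starts before Park Tour ends → Park Tour and Museum Hike overlap.
That's a conflict, so the schedule is not conflict-free.

No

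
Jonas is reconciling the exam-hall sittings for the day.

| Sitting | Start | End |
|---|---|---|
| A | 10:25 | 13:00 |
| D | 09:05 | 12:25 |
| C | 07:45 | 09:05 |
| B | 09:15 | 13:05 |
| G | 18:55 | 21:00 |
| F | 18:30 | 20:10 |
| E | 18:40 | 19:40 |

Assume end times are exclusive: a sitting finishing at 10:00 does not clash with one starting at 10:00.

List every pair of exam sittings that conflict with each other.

Sorted by start: C, D, B, A, F, E, G.
D starts exactly when C ends (back-to-back, no overlap); C is clear from here.
B starts before D ends → D and B overlap.
A starts before D ends → D and A overlap.
F starts after D ends; D is clear from here.
A starts before B ends → B and A overlap.
F starts after B ends; B is clear from here.
F starts after A ends; A is clear from here.
E starts before F ends → F and E overlap.
G starts before F ends → F and G overlap.
G starts before E ends → E and G overlap.

A & B, A & D, B & D, E & F, E & G, F & G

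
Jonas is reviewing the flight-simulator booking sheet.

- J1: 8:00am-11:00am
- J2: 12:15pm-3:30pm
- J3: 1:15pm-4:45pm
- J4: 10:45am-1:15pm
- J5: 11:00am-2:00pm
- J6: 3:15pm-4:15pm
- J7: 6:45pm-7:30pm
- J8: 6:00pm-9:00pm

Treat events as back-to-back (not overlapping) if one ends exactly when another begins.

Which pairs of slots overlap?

J1 & J4, J2 & J3, J2 & J4, J2 & J5, J2 & J6, J3 & J5, J3 & J6, J4 & J5, J7 & J8

Sorted by start: J1, J4, J5, J2, J3, J6, J8, J7.
J4 starts before J1 ends → J1 and J4 overlap.
J5 starts exactly when J1 ends (back-to-back, no overlap); J1 is clear from here.
J5 starts before J4 ends → J4 and J5 overlap.
J2 starts before J4 ends → J4 and J2 overlap.
J3 starts exactly when J4 ends (back-to-back, no overlap); J4 is clear from here.
J2 starts before J5 ends → J5 and J2 overlap.
J3 starts before J5 ends → J5 and J3 overlap.
J6 starts after J5 ends; J5 is clear from here.
J3 starts before J2 ends → J2 and J3 overlap.
J6 starts before J2 ends → J2 and J6 overlap.
J8 starts after J2 ends; J2 is clear from here.
J6 starts before J3 ends → J3 and J6 overlap.
J8 starts after J3 ends; J3 is clear from here.
J8 starts after J6 ends; J6 is clear from here.
J7 starts before J8 ends → J8 and J7 overlap.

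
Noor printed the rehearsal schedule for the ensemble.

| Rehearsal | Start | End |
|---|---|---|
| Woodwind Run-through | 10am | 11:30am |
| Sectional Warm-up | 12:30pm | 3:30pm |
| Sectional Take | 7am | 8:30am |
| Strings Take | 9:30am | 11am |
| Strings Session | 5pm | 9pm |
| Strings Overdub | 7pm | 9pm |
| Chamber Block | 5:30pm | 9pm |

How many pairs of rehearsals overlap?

4

Sorted by start: Sectional Take, Strings Take, Woodwind Run-through, Sectional Warm-up, Strings Session, Chamber Block, Strings Overdub.
Strings Take starts after Sectional Take ends; Sectional Take is clear from here.
Woodwind Run-through starts before Strings Take ends → Strings Take and Woodwind Run-through overlap.
Sectional Warm-up starts after Strings Take ends; Strings Take is clear from here.
Sectional Warm-up starts after Woodwind Run-through ends; Woodwind Run-through is clear from here.
Strings Session starts after Sectional Warm-up ends; Sectional Warm-up is clear from here.
Chamber Block starts before Strings Session ends → Strings Session and Chamber Block overlap.
Strings Overdub starts before Strings Session ends → Strings Session and Strings Overdub overlap.
Strings Overdub starts before Chamber Block ends → Chamber Block and Strings Overdub overlap.
Overlapping pairs: Chamber Block & Strings Overdub, Chamber Block & Strings Session, Strings Overdub & Strings Session, Strings Take & Woodwind Run-through — 4 in total.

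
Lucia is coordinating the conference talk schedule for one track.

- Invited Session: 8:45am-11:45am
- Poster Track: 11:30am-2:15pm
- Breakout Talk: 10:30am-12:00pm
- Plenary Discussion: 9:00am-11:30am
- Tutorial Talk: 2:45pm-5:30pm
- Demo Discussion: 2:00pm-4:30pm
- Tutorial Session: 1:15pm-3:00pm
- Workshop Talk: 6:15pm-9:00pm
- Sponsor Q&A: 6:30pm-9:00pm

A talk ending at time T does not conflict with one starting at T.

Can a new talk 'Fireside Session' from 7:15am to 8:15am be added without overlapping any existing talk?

Yes — the slot is free

Invited Session: starts 8:45am at or after Fireside Session ends 8:15am → clear.
Plenary Discussion: starts 9:00am at or after Fireside Session ends 8:15am → clear.
Breakout Talk: starts 10:30am at or after Fireside Session ends 8:15am → clear.
Poster Track: starts 11:30am at or after Fireside Session ends 8:15am → clear.
Tutorial Session: starts 1:15pm at or after Fireside Session ends 8:15am → clear.
Demo Discussion: starts 2:00pm at or after Fireside Session ends 8:15am → clear.
Tutorial Talk: starts 2:45pm at or after Fireside Session ends 8:15am → clear.
Workshop Talk: starts 6:15pm at or after Fireside Session ends 8:15am → clear.
Sponsor Q&A: starts 6:30pm at or after Fireside Session ends 8:15am → clear.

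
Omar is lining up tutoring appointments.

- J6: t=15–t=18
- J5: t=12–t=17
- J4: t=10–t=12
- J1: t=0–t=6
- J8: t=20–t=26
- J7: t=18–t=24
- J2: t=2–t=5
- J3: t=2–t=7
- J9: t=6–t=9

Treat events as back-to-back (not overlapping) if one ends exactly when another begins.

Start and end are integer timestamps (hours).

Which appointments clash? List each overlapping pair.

Sorted by start: J1, J2, J3, J9, J4, J5, J6, J7, J8.
J2 starts before J1 ends → J1 and J2 overlap.
J3 starts before J1 ends → J1 and J3 overlap.
J9 starts exactly when J1 ends (back-to-back, no overlap) — done with J1.
J3 starts before J2 ends → J2 and J3 overlap.
J9 starts after J2 ends — done with J2.
J9 starts before J3 ends → J3 and J9 overlap.
J4 starts after J3 ends — done with J3.
J4 starts after J9 ends — done with J9.
J5 starts exactly when J4 ends (back-to-back, no overlap) — done with J4.
J6 starts before J5 ends → J5 and J6 overlap.
J7 starts after J5 ends — done with J5.
J7 starts exactly when J6 ends (back-to-back, no overlap) — done with J6.
J8 starts before J7 ends → J7 and J8 overlap.

J1 & J2, J1 & J3, J2 & J3, J3 & J9, J5 & J6, J7 & J8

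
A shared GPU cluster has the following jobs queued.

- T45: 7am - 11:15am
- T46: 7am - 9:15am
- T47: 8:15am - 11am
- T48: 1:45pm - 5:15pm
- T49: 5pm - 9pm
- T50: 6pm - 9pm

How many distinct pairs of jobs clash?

5

Check each pair: they overlap iff neither finishes before the other starts.
Sorted by start: T45, T46, T47, T48, T49, T50.
T46 starts before T45 ends → T45 and T46 overlap.
T47 starts before T45 ends → T45 and T47 overlap.
T48 starts after T45 ends, so nothing later overlaps T45 either.
T47 starts before T46 ends → T46 and T47 overlap.
T48 starts after T46 ends, so nothing later overlaps T46 either.
T48 starts after T47 ends, so nothing later overlaps T47 either.
T49 starts before T48 ends → T48 and T49 overlap.
T50 starts after T48 ends.
T50 starts before T49 ends → T49 and T50 overlap.
Overlapping pairs: T45 & T46, T45 & T47, T46 & T47, T48 & T49, T49 & T50 — 5 in total.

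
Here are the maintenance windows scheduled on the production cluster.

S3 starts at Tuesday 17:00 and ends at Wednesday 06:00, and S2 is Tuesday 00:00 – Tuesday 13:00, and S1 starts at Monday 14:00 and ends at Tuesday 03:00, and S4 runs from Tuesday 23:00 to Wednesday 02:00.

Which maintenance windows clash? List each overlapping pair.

Check each pair: they overlap iff neither finishes before the other starts.
Sorted by start: S1, S2, S3, S4.
S2 starts before S1 ends → S1 and S2 overlap.
S3 starts after S1 ends, so S1 has no further overlaps.
S3 starts after S2 ends, so S2 has no further overlaps.
S4 starts before S3 ends → S3 and S4 overlap.

S1 & S2, S3 & S4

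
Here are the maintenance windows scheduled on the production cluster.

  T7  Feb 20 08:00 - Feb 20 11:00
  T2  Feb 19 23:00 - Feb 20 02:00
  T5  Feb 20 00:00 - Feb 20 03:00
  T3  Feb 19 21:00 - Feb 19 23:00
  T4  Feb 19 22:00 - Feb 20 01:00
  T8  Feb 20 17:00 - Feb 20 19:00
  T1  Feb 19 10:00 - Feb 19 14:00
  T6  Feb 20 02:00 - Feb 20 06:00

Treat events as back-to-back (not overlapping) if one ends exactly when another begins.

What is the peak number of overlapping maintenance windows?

Walk through starts and ends in time order (an end at T is processed before a start at T):
Feb 19 10:00 start T1 → 1
Feb 19 14:00 end T1 → 0
Feb 19 21:00 start T3 → 1
Feb 19 22:00 start T4 → 2
Feb 19 23:00 end T3 → 1
Feb 19 23:00 start T2 → 2
Feb 20 00:00 start T5 → 3
Feb 20 01:00 end T4 → 2
Feb 20 02:00 end T2 → 1
Feb 20 02:00 start T6 → 2
Feb 20 03:00 end T5 → 1
Feb 20 06:00 end T6 → 0
Feb 20 08:00 start T7 → 1
Feb 20 11:00 end T7 → 0
Feb 20 17:00 start T8 → 1
Feb 20 19:00 end T8 → 0
Peak is 3, at Feb 20 00:00 (T2, T4, T5).

3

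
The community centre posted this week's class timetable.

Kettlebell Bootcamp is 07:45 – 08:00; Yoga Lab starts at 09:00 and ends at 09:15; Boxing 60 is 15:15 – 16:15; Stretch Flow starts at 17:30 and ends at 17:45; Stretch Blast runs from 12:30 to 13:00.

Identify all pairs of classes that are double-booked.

Sorted by start: Kettlebell Bootcamp, Yoga Lab, Stretch Blast, Boxing 60, Stretch Flow.
Yoga Lab starts after Kettlebell Bootcamp ends — done with Kettlebell Bootcamp.
Stretch Blast starts after Yoga Lab ends — done with Yoga Lab.
Boxing 60 starts after Stretch Blast ends — done with Stretch Blast.
Stretch Flow starts after Boxing 60 ends.

no conflicts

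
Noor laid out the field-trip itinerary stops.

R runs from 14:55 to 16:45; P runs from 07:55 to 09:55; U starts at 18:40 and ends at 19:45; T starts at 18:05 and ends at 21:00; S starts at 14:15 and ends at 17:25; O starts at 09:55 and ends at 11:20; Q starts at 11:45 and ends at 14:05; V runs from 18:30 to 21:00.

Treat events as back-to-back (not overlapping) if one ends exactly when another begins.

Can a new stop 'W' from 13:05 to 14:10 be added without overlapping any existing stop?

P: ends 09:55 at or before W starts 13:05 → clear.
O: ends 11:20 at or before W starts 13:05 → clear.
Q: starts 11:45 before W ends 14:10, and ends 14:05 after W starts 13:05 → overlap.
S: starts 14:15 at or after W ends 14:10 → clear.
R: starts 14:55 at or after W ends 14:10 → clear.
T: starts 18:05 at or after W ends 14:10 → clear.
V: starts 18:30 at or after W ends 14:10 → clear.
U: starts 18:40 at or after W ends 14:10 → clear.
W overlaps Q.

No — it overlaps Q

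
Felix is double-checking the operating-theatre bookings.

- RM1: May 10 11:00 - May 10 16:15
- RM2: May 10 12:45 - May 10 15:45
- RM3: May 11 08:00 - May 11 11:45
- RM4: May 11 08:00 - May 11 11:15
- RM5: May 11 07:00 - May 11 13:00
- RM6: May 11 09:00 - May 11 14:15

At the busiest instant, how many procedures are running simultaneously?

4

Sort all start/end points and keep a running count:
May 10 11:00 start RM1 → 1
May 10 12:45 start RM2 → 2
May 10 15:45 end RM2 → 1
May 10 16:15 end RM1 → 0
May 11 07:00 start RM5 → 1
May 11 08:00 start RM3 → 2
May 11 08:00 start RM4 → 3
May 11 09:00 start RM6 → 4
May 11 11:15 end RM4 → 3
May 11 11:45 end RM3 → 2
May 11 13:00 end RM5 → 1
May 11 14:15 end RM6 → 0
Peak is 4, at May 11 09:00 (RM3, RM4, RM5, RM6).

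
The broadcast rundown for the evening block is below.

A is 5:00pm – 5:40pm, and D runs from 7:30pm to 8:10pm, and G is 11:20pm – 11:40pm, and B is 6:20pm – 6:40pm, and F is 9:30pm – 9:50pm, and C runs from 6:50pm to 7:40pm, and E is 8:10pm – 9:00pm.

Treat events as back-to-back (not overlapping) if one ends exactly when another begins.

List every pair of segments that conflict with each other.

C & D

Sorted by start: A, B, C, D, E, F, G.
B starts after A ends — done with A.
C starts after B ends — done with B.
D starts before C ends → C and D overlap.
E starts after C ends — done with C.
E starts exactly when D ends (back-to-back, no overlap) — done with D.
F starts after E ends — done with E.
G starts after F ends.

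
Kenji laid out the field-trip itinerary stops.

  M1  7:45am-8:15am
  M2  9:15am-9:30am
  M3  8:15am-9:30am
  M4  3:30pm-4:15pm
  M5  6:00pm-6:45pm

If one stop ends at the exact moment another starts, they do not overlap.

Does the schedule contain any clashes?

Sorted by start: M1, M3, M2, M4, M5.
M3 starts exactly when M1 ends (back-to-back, no overlap), so nothing later overlaps M1 either.
M2 starts before M3 ends → M3 and M2 overlap.
That's a conflict, so the schedule is not conflict-free.

Yes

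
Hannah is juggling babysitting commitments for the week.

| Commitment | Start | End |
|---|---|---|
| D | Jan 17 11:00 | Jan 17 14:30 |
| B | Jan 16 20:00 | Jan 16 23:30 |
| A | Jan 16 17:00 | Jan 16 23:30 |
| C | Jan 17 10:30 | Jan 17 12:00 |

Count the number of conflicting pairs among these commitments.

Sorted by start: A, B, C, D.
B starts before A ends → A and B overlap.
C starts after A ends, so A has no further overlaps.
C starts after B ends, so B has no further overlaps.
D starts before C ends → C and D overlap.
Overlapping pairs: A & B, C & D — 2 in total.

2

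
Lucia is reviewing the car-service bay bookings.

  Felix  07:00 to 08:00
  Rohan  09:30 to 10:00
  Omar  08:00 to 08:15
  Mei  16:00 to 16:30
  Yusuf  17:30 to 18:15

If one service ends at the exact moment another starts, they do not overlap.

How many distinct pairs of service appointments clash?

Two intervals overlap when each starts before the other ends.
Sorted by start: Felix, Omar, Rohan, Mei, Yusuf.
Omar starts exactly when Felix ends (back-to-back, no overlap), so Felix has no further overlaps.
Rohan starts after Omar ends, so Omar has no further overlaps.
Mei starts after Rohan ends, so Rohan has no further overlaps.
Yusuf starts after Mei ends.
No pair overlaps.

0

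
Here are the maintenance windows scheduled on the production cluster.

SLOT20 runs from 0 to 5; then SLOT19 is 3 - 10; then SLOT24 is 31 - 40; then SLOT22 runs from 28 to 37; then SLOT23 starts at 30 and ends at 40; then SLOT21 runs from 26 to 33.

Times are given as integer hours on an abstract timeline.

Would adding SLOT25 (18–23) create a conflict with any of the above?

SLOT20: ends 5 at or before SLOT25 starts 18 → clear.
SLOT19: ends 10 at or before SLOT25 starts 18 → clear.
SLOT21: starts 26 at or after SLOT25 ends 23 → clear.
SLOT22: starts 28 at or after SLOT25 ends 23 → clear.
SLOT23: starts 30 at or after SLOT25 ends 23 → clear.
SLOT24: starts 31 at or after SLOT25 ends 23 → clear.

No — it doesn't clash with anything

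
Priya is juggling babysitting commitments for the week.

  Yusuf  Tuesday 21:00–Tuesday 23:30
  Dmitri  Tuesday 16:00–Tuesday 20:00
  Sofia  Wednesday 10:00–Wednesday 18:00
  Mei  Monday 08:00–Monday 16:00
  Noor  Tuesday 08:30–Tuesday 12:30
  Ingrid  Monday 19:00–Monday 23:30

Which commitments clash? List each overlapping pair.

none

Sorted by start: Mei, Ingrid, Noor, Dmitri, Yusuf, Sofia.
Ingrid starts after Mei ends, so Mei has no further overlaps.
Noor starts after Ingrid ends, so Ingrid has no further overlaps.
Dmitri starts after Noor ends, so Noor has no further overlaps.
Yusuf starts after Dmitri ends, so Dmitri has no further overlaps.
Sofia starts after Yusuf ends.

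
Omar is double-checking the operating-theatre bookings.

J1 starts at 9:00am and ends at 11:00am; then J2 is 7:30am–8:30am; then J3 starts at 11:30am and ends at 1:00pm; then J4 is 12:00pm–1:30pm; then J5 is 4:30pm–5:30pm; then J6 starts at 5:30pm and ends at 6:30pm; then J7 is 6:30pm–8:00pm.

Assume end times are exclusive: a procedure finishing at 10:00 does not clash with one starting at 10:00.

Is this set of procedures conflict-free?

Sorted by start: J2, J1, J3, J4, J5, J6, J7.
J1 starts after J2 ends — done with J2.
J3 starts after J1 ends — done with J1.
J4 starts before J3 ends → J3 and J4 overlap.
That's a conflict, so the schedule is not conflict-free.

No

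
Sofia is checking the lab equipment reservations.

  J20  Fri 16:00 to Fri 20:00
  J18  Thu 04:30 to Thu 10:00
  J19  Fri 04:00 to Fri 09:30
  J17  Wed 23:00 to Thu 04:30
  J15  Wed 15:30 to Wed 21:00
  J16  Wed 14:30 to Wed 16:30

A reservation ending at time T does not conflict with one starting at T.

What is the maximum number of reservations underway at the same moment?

2

Walk through starts and ends in time order (an end at T is processed before a start at T):
Wed 14:30 start J16 → 1
Wed 15:30 start J15 → 2
Wed 16:30 end J16 → 1
Wed 21:00 end J15 → 0
Wed 23:00 start J17 → 1
Thu 04:30 end J17 → 0
Thu 04:30 start J18 → 1
Thu 10:00 end J18 → 0
Fri 04:00 start J19 → 1
Fri 09:30 end J19 → 0
Fri 16:00 start J20 → 1
Fri 20:00 end J20 → 0
Peak is 2, at Wed 15:30 (J15, J16).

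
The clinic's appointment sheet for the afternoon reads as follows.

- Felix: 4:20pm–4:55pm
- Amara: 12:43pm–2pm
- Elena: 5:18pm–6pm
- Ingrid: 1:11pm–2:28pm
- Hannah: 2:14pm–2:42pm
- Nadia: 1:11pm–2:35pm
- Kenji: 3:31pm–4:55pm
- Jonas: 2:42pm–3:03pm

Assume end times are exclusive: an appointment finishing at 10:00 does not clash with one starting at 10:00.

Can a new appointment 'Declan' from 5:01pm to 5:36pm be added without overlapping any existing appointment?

No — it overlaps Elena

Amara: ends 2pm at or before Declan starts 5:01pm → clear.
Ingrid: ends 2:28pm at or before Declan starts 5:01pm → clear.
Nadia: ends 2:35pm at or before Declan starts 5:01pm → clear.
Hannah: ends 2:42pm at or before Declan starts 5:01pm → clear.
Jonas: ends 3:03pm at or before Declan starts 5:01pm → clear.
Kenji: ends 4:55pm at or before Declan starts 5:01pm → clear.
Felix: ends 4:55pm at or before Declan starts 5:01pm → clear.
Elena: starts 5:18pm before Declan ends 5:36pm, and ends 6pm after Declan starts 5:01pm → overlap.
Declan overlaps Elena.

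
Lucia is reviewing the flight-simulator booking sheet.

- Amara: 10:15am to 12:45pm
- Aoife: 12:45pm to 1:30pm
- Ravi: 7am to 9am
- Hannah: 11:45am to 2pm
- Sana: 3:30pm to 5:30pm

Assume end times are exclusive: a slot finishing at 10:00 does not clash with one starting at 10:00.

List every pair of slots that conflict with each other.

Two intervals overlap when each starts before the other ends.
Sorted by start: Ravi, Amara, Hannah, Aoife, Sana.
Amara starts after Ravi ends; Ravi is clear from here.
Hannah starts before Amara ends → Amara and Hannah overlap.
Aoife starts exactly when Amara ends (back-to-back, no overlap); Amara is clear from here.
Aoife starts before Hannah ends → Hannah and Aoife overlap.
Sana starts after Hannah ends.
Sana starts after Aoife ends.

Amara & Hannah, Aoife & Hannah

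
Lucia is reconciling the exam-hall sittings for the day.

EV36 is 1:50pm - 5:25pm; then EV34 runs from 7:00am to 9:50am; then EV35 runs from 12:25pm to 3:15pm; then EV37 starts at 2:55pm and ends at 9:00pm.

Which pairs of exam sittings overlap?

Sorted by start: EV34, EV35, EV36, EV37.
EV35 starts after EV34 ends; EV34 is clear from here.
EV36 starts before EV35 ends → EV35 and EV36 overlap.
EV37 starts before EV35 ends → EV35 and EV37 overlap.
EV37 starts before EV36 ends → EV36 and EV37 overlap.

EV35 & EV36, EV35 & EV37, EV36 & EV37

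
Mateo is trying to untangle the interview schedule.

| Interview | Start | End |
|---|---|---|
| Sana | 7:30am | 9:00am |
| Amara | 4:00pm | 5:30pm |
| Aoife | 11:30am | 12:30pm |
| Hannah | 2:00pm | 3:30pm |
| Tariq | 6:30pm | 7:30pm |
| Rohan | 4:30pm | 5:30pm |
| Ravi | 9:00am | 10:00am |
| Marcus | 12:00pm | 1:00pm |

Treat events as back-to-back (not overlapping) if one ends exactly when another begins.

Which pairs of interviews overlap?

Two intervals overlap when each starts before the other ends.
Sorted by start: Sana, Ravi, Aoife, Marcus, Hannah, Amara, Rohan, Tariq.
Ravi starts exactly when Sana ends (back-to-back, no overlap); Sana is clear from here.
Aoife starts after Ravi ends; Ravi is clear from here.
Marcus starts before Aoife ends → Aoife and Marcus overlap.
Hannah starts after Aoife ends; Aoife is clear from here.
Hannah starts after Marcus ends; Marcus is clear from here.
Amara starts after Hannah ends; Hannah is clear from here.
Rohan starts before Amara ends → Amara and Rohan overlap.
Tariq starts after Amara ends.
Tariq starts after Rohan ends.

Amara & Rohan, Aoife & Marcus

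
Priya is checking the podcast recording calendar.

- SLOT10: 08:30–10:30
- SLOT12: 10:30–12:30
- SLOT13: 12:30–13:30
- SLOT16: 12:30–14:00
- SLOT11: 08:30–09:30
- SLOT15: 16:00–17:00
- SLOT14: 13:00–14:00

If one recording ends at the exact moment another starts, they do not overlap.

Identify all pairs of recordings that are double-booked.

SLOT10 & SLOT11, SLOT13 & SLOT14, SLOT13 & SLOT16, SLOT14 & SLOT16

Check each pair: they overlap iff neither finishes before the other starts.
Sorted by start: SLOT10, SLOT11, SLOT12, SLOT13, SLOT16, SLOT14, SLOT15.
SLOT11 starts before SLOT10 ends → SLOT10 and SLOT11 overlap.
SLOT12 starts exactly when SLOT10 ends (back-to-back, no overlap), so nothing later overlaps SLOT10 either.
SLOT12 starts after SLOT11 ends, so nothing later overlaps SLOT11 either.
SLOT13 starts exactly when SLOT12 ends (back-to-back, no overlap), so nothing later overlaps SLOT12 either.
SLOT16 starts before SLOT13 ends → SLOT13 and SLOT16 overlap.
SLOT14 starts before SLOT13 ends → SLOT13 and SLOT14 overlap.
SLOT15 starts after SLOT13 ends.
SLOT14 starts before SLOT16 ends → SLOT16 and SLOT14 overlap.
SLOT15 starts after SLOT16 ends.
SLOT15 starts after SLOT14 ends.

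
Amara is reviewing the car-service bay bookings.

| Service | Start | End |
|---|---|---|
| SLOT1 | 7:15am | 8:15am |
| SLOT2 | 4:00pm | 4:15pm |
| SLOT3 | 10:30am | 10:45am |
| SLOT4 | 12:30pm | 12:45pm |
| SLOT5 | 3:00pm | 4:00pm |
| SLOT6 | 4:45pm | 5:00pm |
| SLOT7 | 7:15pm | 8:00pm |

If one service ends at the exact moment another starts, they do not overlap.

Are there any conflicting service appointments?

Check each pair: they overlap iff neither finishes before the other starts.
Sorted by start: SLOT1, SLOT3, SLOT4, SLOT5, SLOT2, SLOT6, SLOT7.
SLOT3 starts after SLOT1 ends; SLOT1 is clear from here.
SLOT4 starts after SLOT3 ends; SLOT3 is clear from here.
SLOT5 starts after SLOT4 ends; SLOT4 is clear from here.
SLOT2 starts exactly when SLOT5 ends (back-to-back, no overlap); SLOT5 is clear from here.
SLOT6 starts after SLOT2 ends; SLOT2 is clear from here.
SLOT7 starts after SLOT6 ends.
Every pair is clear; the schedule has no overlaps.

No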